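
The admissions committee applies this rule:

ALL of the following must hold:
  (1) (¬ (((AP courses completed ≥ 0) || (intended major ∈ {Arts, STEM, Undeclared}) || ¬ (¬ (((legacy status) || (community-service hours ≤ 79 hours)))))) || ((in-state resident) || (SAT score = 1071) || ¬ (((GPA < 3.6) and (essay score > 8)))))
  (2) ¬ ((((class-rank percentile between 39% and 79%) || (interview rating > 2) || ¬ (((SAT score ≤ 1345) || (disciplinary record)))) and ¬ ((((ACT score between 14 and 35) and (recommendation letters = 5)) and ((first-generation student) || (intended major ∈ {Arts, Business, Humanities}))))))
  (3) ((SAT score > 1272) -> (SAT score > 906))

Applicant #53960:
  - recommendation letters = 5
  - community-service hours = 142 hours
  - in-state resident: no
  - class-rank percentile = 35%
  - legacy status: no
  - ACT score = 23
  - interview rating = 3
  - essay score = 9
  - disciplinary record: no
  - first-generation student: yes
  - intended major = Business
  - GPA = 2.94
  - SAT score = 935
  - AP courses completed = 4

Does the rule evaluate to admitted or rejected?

Rejected

Atomic conditions:
  AP courses completed ≥ 0: 4 ≥ 0 is true
  intended major ∈ {Arts, STEM, Undeclared}: Business is not in the set → false
  legacy status: no → false
  community-service hours ≤ 79 hours: 142 ≤ 79 is false
  in-state resident: no → false
  SAT score = 1071: 935 == 1071 is false
  GPA < 3.6: 2.94 < 3.6 is true
  essay score > 8: 9 > 8 is true
  class-rank percentile between 39% and 79%: 35 in [39, 79] is false
  interview rating > 2: 3 > 2 is true
  SAT score ≤ 1345: 935 ≤ 1345 is true
  disciplinary record: no → false
  ACT score between 14 and 35: 23 in [14, 35] is true
  recommendation letters = 5: 5 == 5 is true
  first-generation student: yes → true
  intended major ∈ {Arts, Business, Humanities}: Business is in the set → true
  SAT score > 1272: 935 > 1272 is false
  SAT score > 906: 935 > 906 is true
Combine:
[1.1.1.3.1.1] false OR false = false
[1.1.1.3.1] NOT false = true
[1.1.1.3] NOT true = false
[1.1.1] true OR false OR false = true
[1.1] NOT true = false
[1.2.3.1] true AND true = true
[1.2.3] NOT true = false
[1.2] false OR false OR false = false
[1] false OR false = false
[2.1.1.3.1] true OR false = true
[2.1.1.3] NOT true = false
[2.1.1] false OR true OR false = true
[2.1.2.1.1] true AND true = true
[2.1.2.1.2] true OR true = true
[2.1.2.1] true AND true = true
[2.1.2] NOT true = false
[2.1] true AND false = false
[2] NOT false = true
[3] false → true (antecedent false ⇒ implication holds) = true
[root] false AND true AND true = false
Overall: false → rejected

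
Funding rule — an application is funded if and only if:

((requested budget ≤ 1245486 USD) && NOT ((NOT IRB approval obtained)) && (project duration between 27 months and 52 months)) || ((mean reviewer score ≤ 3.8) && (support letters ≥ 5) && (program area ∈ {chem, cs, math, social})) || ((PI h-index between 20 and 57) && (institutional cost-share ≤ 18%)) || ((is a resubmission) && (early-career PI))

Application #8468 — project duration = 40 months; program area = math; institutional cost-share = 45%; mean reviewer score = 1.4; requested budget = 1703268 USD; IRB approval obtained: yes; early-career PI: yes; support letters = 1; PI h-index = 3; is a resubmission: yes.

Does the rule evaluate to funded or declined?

Atomic conditions:
  requested budget ≤ 1245486 USD: 1703268 ≤ 1245486 is false
  NOT IRB approval obtained: yes → false
  project duration between 27 months and 52 months: 40 in [27, 52] is true
  mean reviewer score ≤ 3.8: 1.4 ≤ 3.8 is true
  support letters ≥ 5: 1 ≥ 5 is false
  program area ∈ {chem, cs, math, social}: math is in the set → true
  PI h-index between 20 and 57: 3 in [20, 57] is false
  institutional cost-share ≤ 18%: 45 ≤ 18 is false
  is a resubmission: yes → true
  early-career PI: yes → true
Combine:
[1.2] NOT false = true
[1] false AND true AND true = false
[2] true AND false AND true = false
[3] false AND false = false
[4] true AND true = true
[root] false OR false OR false OR true = true
Overall: true → funded

Funded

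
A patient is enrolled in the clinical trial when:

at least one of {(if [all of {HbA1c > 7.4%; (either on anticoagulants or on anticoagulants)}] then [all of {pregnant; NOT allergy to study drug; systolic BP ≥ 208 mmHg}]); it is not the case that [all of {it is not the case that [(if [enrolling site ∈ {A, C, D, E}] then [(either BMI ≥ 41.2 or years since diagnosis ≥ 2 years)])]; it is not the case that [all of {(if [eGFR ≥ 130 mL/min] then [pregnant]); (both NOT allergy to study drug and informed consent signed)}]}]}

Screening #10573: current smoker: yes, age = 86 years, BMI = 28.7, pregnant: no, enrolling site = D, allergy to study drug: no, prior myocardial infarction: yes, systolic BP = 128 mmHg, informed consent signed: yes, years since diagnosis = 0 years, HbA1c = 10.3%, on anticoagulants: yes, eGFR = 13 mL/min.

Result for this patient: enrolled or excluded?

Atomic conditions:
  HbA1c > 7.4%: 10.3 > 7.4 is true
  on anticoagulants: yes → true
  pregnant: no → false
  NOT allergy to study drug: no → true
  systolic BP ≥ 208 mmHg: 128 ≥ 208 is false
  enrolling site ∈ {A, C, D, E}: D is in the set → true
  BMI ≥ 41.2: 28.7 ≥ 41.2 is false
  years since diagnosis ≥ 2 years: 0 ≥ 2 is false
  eGFR ≥ 130 mL/min: 13 ≥ 130 is false
  informed consent signed: yes → true
Combine:
[1.1.2] true OR true = true
[1.1] true AND true = true
[1.2] false AND true AND false = false
[1] true → false = false
[2.1.1.1.2] false OR false = false
[2.1.1.1] true → false = false
[2.1.1] NOT false = true
[2.1.2.1.1] false → false (antecedent false ⇒ implication holds) = true
[2.1.2.1.2] true AND true = true
[2.1.2.1] true AND true = true
[2.1.2] NOT true = false
[2.1] true AND false = false
[2] NOT false = true
[root] false OR true = true
Overall: true → enrolled

Enrolled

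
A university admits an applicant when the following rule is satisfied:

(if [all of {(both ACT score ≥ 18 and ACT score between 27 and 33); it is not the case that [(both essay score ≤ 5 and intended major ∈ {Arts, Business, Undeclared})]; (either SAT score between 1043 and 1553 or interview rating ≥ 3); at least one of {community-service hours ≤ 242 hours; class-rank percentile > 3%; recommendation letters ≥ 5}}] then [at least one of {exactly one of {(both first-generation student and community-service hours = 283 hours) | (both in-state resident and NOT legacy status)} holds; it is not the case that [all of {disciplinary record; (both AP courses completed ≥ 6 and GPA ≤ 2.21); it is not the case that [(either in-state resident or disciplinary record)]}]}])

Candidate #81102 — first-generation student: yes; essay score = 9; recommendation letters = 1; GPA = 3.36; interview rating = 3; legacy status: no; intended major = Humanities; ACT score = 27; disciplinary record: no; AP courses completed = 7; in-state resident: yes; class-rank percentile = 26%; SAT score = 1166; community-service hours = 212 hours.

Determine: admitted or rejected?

Atomic conditions:
  ACT score ≥ 18: 27 ≥ 18 is true
  ACT score between 27 and 33: 27 in [27, 33] is true
  essay score ≤ 5: 9 ≤ 5 is false
  intended major ∈ {Arts, Business, Undeclared}: Humanities is not in the set → false
  SAT score between 1043 and 1553: 1166 in [1043, 1553] is true
  interview rating ≥ 3: 3 ≥ 3 is true
  community-service hours ≤ 242 hours: 212 ≤ 242 is true
  class-rank percentile > 3%: 26 > 3 is true
  recommendation letters ≥ 5: 1 ≥ 5 is false
  first-generation student: yes → true
  community-service hours = 283 hours: 212 == 283 is false
  in-state resident: yes → true
  NOT legacy status: no → true
  disciplinary record: no → false
  AP courses completed ≥ 6: 7 ≥ 6 is true
  GPA ≤ 2.21: 3.36 ≤ 2.21 is false
Combine:
[1.1] true AND true = true
[1.2.1] false AND false = false
[1.2] NOT false = true
[1.3] true OR true = true
[1.4] true OR true OR false = true
[1] true AND true AND true AND true = true
[2.1.1] true AND false = false
[2.1.2] true AND true = true
[2.1] exactly-one(false, true) = true
[2.2.1.2] true AND false = false
[2.2.1.3.1] true OR false = true
[2.2.1.3] NOT true = false
[2.2.1] false AND false AND false = false
[2.2] NOT false = true
[2] true OR true = true
[root] true → true = true
Overall: true → admitted

Admitted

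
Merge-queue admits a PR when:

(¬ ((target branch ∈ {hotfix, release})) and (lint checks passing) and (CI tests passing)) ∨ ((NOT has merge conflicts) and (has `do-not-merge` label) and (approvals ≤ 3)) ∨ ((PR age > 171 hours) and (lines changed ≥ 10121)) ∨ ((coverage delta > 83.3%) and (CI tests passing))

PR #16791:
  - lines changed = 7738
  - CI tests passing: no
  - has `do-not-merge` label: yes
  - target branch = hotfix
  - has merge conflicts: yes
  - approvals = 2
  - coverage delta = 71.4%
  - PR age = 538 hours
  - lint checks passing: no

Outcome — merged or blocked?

Atomic conditions:
  target branch ∈ {hotfix, release}: hotfix is in the set → true
  lint checks passing: no → false
  CI tests passing: no → false
  NOT has merge conflicts: yes → false
  has `do-not-merge` label: yes → true
  approvals ≤ 3: 2 ≤ 3 is true
  PR age > 171 hours: 538 > 171 is true
  lines changed ≥ 10121: 7738 ≥ 10121 is false
  coverage delta > 83.3%: 71.4 > 83.3 is false
Combine:
[1.1] NOT true = false
[1] false AND false AND false = false
[2] false AND true AND true = false
[3] true AND false = false
[4] false AND false = false
[root] false OR false OR false OR false = false
Overall: false → blocked

Blocked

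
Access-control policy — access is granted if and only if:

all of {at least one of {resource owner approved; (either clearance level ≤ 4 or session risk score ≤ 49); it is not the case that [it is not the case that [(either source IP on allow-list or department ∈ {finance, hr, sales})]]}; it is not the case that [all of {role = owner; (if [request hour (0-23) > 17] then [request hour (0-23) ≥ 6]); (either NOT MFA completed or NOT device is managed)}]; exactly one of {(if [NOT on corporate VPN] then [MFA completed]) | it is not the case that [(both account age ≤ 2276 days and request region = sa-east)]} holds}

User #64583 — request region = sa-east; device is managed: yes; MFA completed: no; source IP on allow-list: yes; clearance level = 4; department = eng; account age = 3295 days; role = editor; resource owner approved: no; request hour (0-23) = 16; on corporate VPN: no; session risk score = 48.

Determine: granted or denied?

Granted

Atomic conditions:
  resource owner approved: no → false
  clearance level ≤ 4: 4 ≤ 4 is true
  session risk score ≤ 49: 48 ≤ 49 is true
  source IP on allow-list: yes → true
  department ∈ {finance, hr, sales}: eng is not in the set → false
  role = owner: editor == owner is false
  request hour (0-23) > 17: 16 > 17 is false
  request hour (0-23) ≥ 6: 16 ≥ 6 is true
  NOT MFA completed: no → true
  NOT device is managed: yes → false
  NOT on corporate VPN: no → true
  MFA completed: no → false
  account age ≤ 2276 days: 3295 ≤ 2276 is false
  request region = sa-east: sa-east == sa-east is true
Combine:
[1.2] true OR true = true
[1.3.1.1] true OR false = true
[1.3.1] NOT true = false
[1.3] NOT false = true
[1] false OR true OR true = true
[2.1.2] false → true (antecedent false ⇒ implication holds) = true
[2.1.3] true OR false = true
[2.1] false AND true AND true = false
[2] NOT false = true
[3.1] true → false = false
[3.2.1] false AND true = false
[3.2] NOT false = true
[3] exactly-one(false, true) = true
[root] true AND true AND true = true
Overall: true → granted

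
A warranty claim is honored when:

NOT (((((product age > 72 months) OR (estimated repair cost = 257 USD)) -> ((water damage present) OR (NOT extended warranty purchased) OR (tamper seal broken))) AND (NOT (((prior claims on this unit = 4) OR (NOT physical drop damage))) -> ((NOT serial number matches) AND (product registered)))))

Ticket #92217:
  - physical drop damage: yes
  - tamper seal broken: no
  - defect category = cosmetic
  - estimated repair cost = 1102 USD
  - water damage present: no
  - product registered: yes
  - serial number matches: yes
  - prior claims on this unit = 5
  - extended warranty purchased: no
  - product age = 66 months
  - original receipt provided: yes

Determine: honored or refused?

Honored

Atomic conditions:
  product age > 72 months: 66 > 72 is false
  estimated repair cost = 257 USD: 1102 == 257 is false
  water damage present: no → false
  NOT extended warranty purchased: no → true
  tamper seal broken: no → false
  prior claims on this unit = 4: 5 == 4 is false
  NOT physical drop damage: yes → false
  NOT serial number matches: yes → false
  product registered: yes → true
Combine:
[1.1.1] false OR false = false
[1.1.2] false OR true OR false = true
[1.1] false → true (antecedent false ⇒ implication holds) = true
[1.2.1.1] false OR false = false
[1.2.1] NOT false = true
[1.2.2] false AND true = false
[1.2] true → false = false
[1] true AND false = false
[root] NOT false = true
Overall: true → honored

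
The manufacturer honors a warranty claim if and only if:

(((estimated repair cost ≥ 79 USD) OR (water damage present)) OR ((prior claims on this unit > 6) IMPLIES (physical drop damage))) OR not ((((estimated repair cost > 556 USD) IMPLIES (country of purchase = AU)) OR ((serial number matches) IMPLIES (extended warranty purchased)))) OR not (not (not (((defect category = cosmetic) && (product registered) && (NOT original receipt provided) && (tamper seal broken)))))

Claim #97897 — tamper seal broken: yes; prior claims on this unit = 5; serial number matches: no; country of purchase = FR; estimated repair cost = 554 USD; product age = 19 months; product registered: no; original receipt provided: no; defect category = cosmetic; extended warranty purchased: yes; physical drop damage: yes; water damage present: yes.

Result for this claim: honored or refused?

Atomic conditions:
  estimated repair cost ≥ 79 USD: 554 ≥ 79 is true
  water damage present: yes → true
  prior claims on this unit > 6: 5 > 6 is false
  physical drop damage: yes → true
  estimated repair cost > 556 USD: 554 > 556 is false
  country of purchase = AU: FR == AU is false
  serial number matches: no → false
  extended warranty purchased: yes → true
  defect category = cosmetic: cosmetic == cosmetic is true
  product registered: no → false
  NOT original receipt provided: no → true
  tamper seal broken: yes → true
Combine:
[1.1] true OR true = true
[1.2] false → true (antecedent false ⇒ implication holds) = true
[1] true OR true = true
[2.1.1] false → false (antecedent false ⇒ implication holds) = true
[2.1.2] false → true (antecedent false ⇒ implication holds) = true
[2.1] true OR true = true
[2] NOT true = false
[3.1.1.1] true AND false AND true AND true = false
[3.1.1] NOT false = true
[3.1] NOT true = false
[3] NOT false = true
[root] true OR false OR true = true
Overall: true → honored

Honored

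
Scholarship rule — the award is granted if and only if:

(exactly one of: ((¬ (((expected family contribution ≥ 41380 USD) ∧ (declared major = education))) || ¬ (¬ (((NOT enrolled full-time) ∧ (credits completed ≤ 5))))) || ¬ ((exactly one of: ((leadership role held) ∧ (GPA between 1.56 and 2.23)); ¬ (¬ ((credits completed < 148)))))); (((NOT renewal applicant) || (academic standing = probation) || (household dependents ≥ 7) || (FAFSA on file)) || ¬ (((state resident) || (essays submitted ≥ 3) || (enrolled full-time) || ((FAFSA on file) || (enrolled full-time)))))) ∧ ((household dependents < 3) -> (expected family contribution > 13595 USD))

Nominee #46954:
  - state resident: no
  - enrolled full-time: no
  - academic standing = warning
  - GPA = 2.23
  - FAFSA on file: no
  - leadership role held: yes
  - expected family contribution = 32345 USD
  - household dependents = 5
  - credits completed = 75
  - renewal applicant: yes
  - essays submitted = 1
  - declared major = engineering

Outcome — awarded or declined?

Atomic conditions:
  expected family contribution ≥ 41380 USD: 32345 ≥ 41380 is false
  declared major = education: engineering == education is false
  NOT enrolled full-time: no → true
  credits completed ≤ 5: 75 ≤ 5 is false
  leadership role held: yes → true
  GPA between 1.56 and 2.23: 2.23 in [1.56, 2.23] is true
  credits completed < 148: 75 < 148 is true
  NOT renewal applicant: yes → false
  academic standing = probation: warning == probation is false
  household dependents ≥ 7: 5 ≥ 7 is false
  FAFSA on file: no → false
  state resident: no → false
  essays submitted ≥ 3: 1 ≥ 3 is false
  enrolled full-time: no → false
  household dependents < 3: 5 < 3 is false
  expected family contribution > 13595 USD: 32345 > 13595 is true
Combine:
[1.1.1.1.1] false AND false = false
[1.1.1.1] NOT false = true
[1.1.1.2.1.1] true AND false = false
[1.1.1.2.1] NOT false = true
[1.1.1.2] NOT true = false
[1.1.1] true OR false = true
[1.1.2.1.1] true AND true = true
[1.1.2.1.2.1] NOT true = false
[1.1.2.1.2] NOT false = true
[1.1.2.1] exactly-one(true, true) = false
[1.1.2] NOT false = true
[1.1] true OR true = true
[1.2.1] false OR false OR false OR false = false
[1.2.2.1.4] false OR false = false
[1.2.2.1] false OR false OR false OR false = false
[1.2.2] NOT false = true
[1.2] false OR true = true
[1] exactly-one(true, true) = false
[2] false → true (antecedent false ⇒ implication holds) = true
[root] false AND true = false
Overall: false → declined

Declined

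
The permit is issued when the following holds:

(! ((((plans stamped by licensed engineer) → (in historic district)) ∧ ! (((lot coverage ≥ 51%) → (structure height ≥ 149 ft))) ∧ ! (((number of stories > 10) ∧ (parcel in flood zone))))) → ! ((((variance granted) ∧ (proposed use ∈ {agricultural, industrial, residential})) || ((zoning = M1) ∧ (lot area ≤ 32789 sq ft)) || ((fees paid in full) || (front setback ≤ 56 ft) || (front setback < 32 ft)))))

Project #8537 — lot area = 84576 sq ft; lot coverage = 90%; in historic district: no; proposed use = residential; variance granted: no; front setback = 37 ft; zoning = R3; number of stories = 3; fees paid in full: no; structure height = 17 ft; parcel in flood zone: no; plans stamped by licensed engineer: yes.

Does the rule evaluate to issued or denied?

Atomic conditions:
  plans stamped by licensed engineer: yes → true
  in historic district: no → false
  lot coverage ≥ 51%: 90 ≥ 51 is true
  structure height ≥ 149 ft: 17 ≥ 149 is false
  number of stories > 10: 3 > 10 is false
  parcel in flood zone: no → false
  variance granted: no → false
  proposed use ∈ {agricultural, industrial, residential}: residential is in the set → true
  zoning = M1: R3 == M1 is false
  lot area ≤ 32789 sq ft: 84576 ≤ 32789 is false
  fees paid in full: no → false
  front setback ≤ 56 ft: 37 ≤ 56 is true
  front setback < 32 ft: 37 < 32 is false
Combine:
[1.1.1] true → false = false
[1.1.2.1] true → false = false
[1.1.2] NOT false = true
[1.1.3.1] false AND false = false
[1.1.3] NOT false = true
[1.1] false AND true AND true = false
[1] NOT false = true
[2.1.1] false AND true = false
[2.1.2] false AND false = false
[2.1.3] false OR true OR false = true
[2.1] false OR false OR true = true
[2] NOT true = false
[root] true → false = false
Overall: false → denied

Denied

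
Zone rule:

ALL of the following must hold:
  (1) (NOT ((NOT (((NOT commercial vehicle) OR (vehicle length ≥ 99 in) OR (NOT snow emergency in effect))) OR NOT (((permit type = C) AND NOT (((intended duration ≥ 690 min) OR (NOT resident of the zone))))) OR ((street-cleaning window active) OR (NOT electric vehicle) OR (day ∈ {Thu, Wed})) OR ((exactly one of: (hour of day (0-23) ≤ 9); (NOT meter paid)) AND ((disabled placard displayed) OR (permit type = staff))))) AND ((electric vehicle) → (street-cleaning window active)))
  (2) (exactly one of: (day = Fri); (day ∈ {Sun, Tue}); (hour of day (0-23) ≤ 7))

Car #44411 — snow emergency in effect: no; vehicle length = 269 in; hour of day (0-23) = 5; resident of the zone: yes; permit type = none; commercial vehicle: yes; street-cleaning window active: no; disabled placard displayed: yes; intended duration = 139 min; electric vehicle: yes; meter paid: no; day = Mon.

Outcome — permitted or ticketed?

Ticketed

Atomic conditions:
  NOT commercial vehicle: yes → false
  vehicle length ≥ 99 in: 269 ≥ 99 is true
  NOT snow emergency in effect: no → true
  permit type = C: none == C is false
  intended duration ≥ 690 min: 139 ≥ 690 is false
  NOT resident of the zone: yes → false
  street-cleaning window active: no → false
  NOT electric vehicle: yes → false
  day ∈ {Thu, Wed}: Mon is not in the set → false
  hour of day (0-23) ≤ 9: 5 ≤ 9 is true
  NOT meter paid: no → true
  disabled placard displayed: yes → true
  permit type = staff: none == staff is false
  electric vehicle: yes → true
  day = Fri: Mon == Fri is false
  day ∈ {Sun, Tue}: Mon is not in the set → false
  hour of day (0-23) ≤ 7: 5 ≤ 7 is true
Combine:
[1.1.1.1.1] false OR true OR true = true
[1.1.1.1] NOT true = false
[1.1.1.2.1.2.1] false OR false = false
[1.1.1.2.1.2] NOT false = true
[1.1.1.2.1] false AND true = false
[1.1.1.2] NOT false = true
[1.1.1.3] false OR false OR false = false
[1.1.1.4.1] exactly-one(true, true) = false
[1.1.1.4.2] true OR false = true
[1.1.1.4] false AND true = false
[1.1.1] false OR true OR false OR false = true
[1.1] NOT true = false
[1.2] true → false = false
[1] false AND false = false
[2] exactly-one(false, false, true) = true
[root] false AND true = false
Overall: false → ticketed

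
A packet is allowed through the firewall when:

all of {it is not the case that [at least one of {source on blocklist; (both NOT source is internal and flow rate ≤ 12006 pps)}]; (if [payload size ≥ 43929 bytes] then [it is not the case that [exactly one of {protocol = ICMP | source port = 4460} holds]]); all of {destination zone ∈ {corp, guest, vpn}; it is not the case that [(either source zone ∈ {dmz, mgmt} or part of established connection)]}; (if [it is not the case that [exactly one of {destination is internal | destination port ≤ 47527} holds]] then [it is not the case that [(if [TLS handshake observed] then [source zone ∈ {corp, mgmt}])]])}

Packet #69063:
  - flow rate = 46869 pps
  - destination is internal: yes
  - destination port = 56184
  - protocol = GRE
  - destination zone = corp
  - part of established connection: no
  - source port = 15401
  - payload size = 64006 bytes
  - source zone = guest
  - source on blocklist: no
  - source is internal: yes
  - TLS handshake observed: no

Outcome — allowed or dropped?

Allowed

Atomic conditions:
  source on blocklist: no → false
  NOT source is internal: yes → false
  flow rate ≤ 12006 pps: 46869 ≤ 12006 is false
  payload size ≥ 43929 bytes: 64006 ≥ 43929 is true
  protocol = ICMP: GRE == ICMP is false
  source port = 4460: 15401 == 4460 is false
  destination zone ∈ {corp, guest, vpn}: corp is in the set → true
  source zone ∈ {dmz, mgmt}: guest is not in the set → false
  part of established connection: no → false
  destination is internal: yes → true
  destination port ≤ 47527: 56184 ≤ 47527 is false
  TLS handshake observed: no → false
  source zone ∈ {corp, mgmt}: guest is not in the set → false
Combine:
[1.1.2] false AND false = false
[1.1] false OR false = false
[1] NOT false = true
[2.2.1] exactly-one(false, false) = false
[2.2] NOT false = true
[2] true → true = true
[3.2.1] false OR false = false
[3.2] NOT false = true
[3] true AND true = true
[4.1.1] exactly-one(true, false) = true
[4.1] NOT true = false
[4.2.1] false → false (antecedent false ⇒ implication holds) = true
[4.2] NOT true = false
[4] false → false (antecedent false ⇒ implication holds) = true
[root] true AND true AND true AND true = true
Overall: true → allowed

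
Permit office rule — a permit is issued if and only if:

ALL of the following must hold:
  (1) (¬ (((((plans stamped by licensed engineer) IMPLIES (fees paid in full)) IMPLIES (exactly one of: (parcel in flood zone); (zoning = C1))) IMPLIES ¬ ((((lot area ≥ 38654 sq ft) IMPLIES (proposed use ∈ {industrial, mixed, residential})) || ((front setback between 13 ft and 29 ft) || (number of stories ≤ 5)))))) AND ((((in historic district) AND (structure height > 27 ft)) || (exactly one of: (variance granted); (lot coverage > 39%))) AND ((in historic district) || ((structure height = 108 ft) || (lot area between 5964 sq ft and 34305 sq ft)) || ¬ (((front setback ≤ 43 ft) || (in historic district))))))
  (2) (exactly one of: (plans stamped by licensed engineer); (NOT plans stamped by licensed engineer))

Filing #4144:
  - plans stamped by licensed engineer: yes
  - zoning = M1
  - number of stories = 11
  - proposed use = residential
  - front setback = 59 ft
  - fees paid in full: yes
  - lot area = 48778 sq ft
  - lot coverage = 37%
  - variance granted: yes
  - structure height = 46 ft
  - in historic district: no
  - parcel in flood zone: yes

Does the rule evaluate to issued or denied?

Issued

Atomic conditions:
  plans stamped by licensed engineer: yes → true
  fees paid in full: yes → true
  parcel in flood zone: yes → true
  zoning = C1: M1 == C1 is false
  lot area ≥ 38654 sq ft: 48778 ≥ 38654 is true
  proposed use ∈ {industrial, mixed, residential}: residential is in the set → true
  front setback between 13 ft and 29 ft: 59 in [13, 29] is false
  number of stories ≤ 5: 11 ≤ 5 is false
  in historic district: no → false
  structure height > 27 ft: 46 > 27 is true
  variance granted: yes → true
  lot coverage > 39%: 37 > 39 is false
  structure height = 108 ft: 46 == 108 is false
  lot area between 5964 sq ft and 34305 sq ft: 48778 in [5964, 34305] is false
  front setback ≤ 43 ft: 59 ≤ 43 is false
  NOT plans stamped by licensed engineer: yes → false
Combine:
[1.1.1.1.1] true → true = true
[1.1.1.1.2] exactly-one(true, false) = true
[1.1.1.1] true → true = true
[1.1.1.2.1.1] true → true = true
[1.1.1.2.1.2] false OR false = false
[1.1.1.2.1] true OR false = true
[1.1.1.2] NOT true = false
[1.1.1] true → false = false
[1.1] NOT false = true
[1.2.1.1] false AND true = false
[1.2.1.2] exactly-one(true, false) = true
[1.2.1] false OR true = true
[1.2.2.2] false OR false = false
[1.2.2.3.1] false OR false = false
[1.2.2.3] NOT false = true
[1.2.2] false OR false OR true = true
[1.2] true AND true = true
[1] true AND true = true
[2] exactly-one(true, false) = true
[root] true AND true = true
Overall: true → issued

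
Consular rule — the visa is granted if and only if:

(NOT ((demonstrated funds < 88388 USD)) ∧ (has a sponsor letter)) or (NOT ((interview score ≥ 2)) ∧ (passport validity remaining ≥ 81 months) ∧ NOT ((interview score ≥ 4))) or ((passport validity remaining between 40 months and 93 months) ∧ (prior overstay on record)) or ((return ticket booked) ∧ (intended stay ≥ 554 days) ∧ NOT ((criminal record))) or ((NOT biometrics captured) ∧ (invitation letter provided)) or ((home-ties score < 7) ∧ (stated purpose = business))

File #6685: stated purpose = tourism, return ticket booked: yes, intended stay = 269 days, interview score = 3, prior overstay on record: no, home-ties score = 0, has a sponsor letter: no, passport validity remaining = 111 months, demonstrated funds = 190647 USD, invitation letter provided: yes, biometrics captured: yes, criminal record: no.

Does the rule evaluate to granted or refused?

Atomic conditions:
  demonstrated funds < 88388 USD: 190647 < 88388 is false
  has a sponsor letter: no → false
  interview score ≥ 2: 3 ≥ 2 is true
  passport validity remaining ≥ 81 months: 111 ≥ 81 is true
  interview score ≥ 4: 3 ≥ 4 is false
  passport validity remaining between 40 months and 93 months: 111 in [40, 93] is false
  prior overstay on record: no → false
  return ticket booked: yes → true
  intended stay ≥ 554 days: 269 ≥ 554 is false
  criminal record: no → false
  NOT biometrics captured: yes → false
  invitation letter provided: yes → true
  home-ties score < 7: 0 < 7 is true
  stated purpose = business: tourism == business is false
Combine:
[1.1] NOT false = true
[1] true AND false = false
[2.1] NOT true = false
[2.3] NOT false = true
[2] false AND true AND true = false
[3] false AND false = false
[4.3] NOT false = true
[4] true AND false AND true = false
[5] false AND true = false
[6] true AND false = false
[root] false OR false OR false OR false OR false OR false = false
Overall: false → refused

Refused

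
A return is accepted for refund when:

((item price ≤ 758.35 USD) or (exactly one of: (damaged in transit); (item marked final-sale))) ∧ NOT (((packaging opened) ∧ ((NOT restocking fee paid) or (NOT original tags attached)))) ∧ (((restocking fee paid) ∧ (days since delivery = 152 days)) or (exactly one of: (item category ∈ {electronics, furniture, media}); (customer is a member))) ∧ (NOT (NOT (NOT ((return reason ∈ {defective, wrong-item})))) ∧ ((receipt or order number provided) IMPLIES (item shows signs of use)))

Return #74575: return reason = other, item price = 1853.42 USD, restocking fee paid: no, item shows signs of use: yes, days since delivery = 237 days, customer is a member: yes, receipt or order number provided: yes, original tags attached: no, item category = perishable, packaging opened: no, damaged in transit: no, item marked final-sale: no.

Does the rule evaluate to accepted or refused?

Atomic conditions:
  item price ≤ 758.35 USD: 1853.42 ≤ 758.35 is false
  damaged in transit: no → false
  item marked final-sale: no → false
  packaging opened: no → false
  NOT restocking fee paid: no → true
  NOT original tags attached: no → true
  restocking fee paid: no → false
  days since delivery = 152 days: 237 == 152 is false
  item category ∈ {electronics, furniture, media}: perishable is not in the set → false
  customer is a member: yes → true
  return reason ∈ {defective, wrong-item}: other is not in the set → false
  receipt or order number provided: yes → true
  item shows signs of use: yes → true
Combine:
[1.2] exactly-one(false, false) = false
[1] false OR false = false
[2.1.2] true OR true = true
[2.1] false AND true = false
[2] NOT false = true
[3.1] false AND false = false
[3.2] exactly-one(false, true) = true
[3] false OR true = true
[4.1.1.1] NOT false = true
[4.1.1] NOT true = false
[4.1] NOT false = true
[4.2] true → true = true
[4] true AND true = true
[root] false AND true AND true AND true = false
Overall: false → refused

Refused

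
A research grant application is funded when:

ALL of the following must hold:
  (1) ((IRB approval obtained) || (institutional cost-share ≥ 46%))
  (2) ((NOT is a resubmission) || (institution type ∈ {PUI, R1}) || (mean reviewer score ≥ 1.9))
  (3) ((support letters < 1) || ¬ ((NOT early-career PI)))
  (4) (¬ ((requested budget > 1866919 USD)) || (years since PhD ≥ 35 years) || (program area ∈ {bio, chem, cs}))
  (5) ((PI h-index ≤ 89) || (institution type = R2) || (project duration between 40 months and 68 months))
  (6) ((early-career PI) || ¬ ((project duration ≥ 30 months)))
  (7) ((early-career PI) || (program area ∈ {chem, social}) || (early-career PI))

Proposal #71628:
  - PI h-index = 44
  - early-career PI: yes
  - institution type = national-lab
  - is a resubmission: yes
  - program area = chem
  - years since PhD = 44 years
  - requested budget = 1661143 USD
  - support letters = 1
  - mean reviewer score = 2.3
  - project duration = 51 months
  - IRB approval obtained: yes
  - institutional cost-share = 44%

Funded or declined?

Funded

Atomic conditions:
  IRB approval obtained: yes → true
  institutional cost-share ≥ 46%: 44 ≥ 46 is false
  NOT is a resubmission: yes → false
  institution type ∈ {PUI, R1}: national-lab is not in the set → false
  mean reviewer score ≥ 1.9: 2.3 ≥ 1.9 is true
  support letters < 1: 1 < 1 is false
  NOT early-career PI: yes → false
  requested budget > 1866919 USD: 1661143 > 1866919 is false
  years since PhD ≥ 35 years: 44 ≥ 35 is true
  program area ∈ {bio, chem, cs}: chem is in the set → true
  PI h-index ≤ 89: 44 ≤ 89 is true
  institution type = R2: national-lab == R2 is false
  project duration between 40 months and 68 months: 51 in [40, 68] is true
  early-career PI: yes → true
  project duration ≥ 30 months: 51 ≥ 30 is true
  program area ∈ {chem, social}: chem is in the set → true
Combine:
[1] true OR false = true
[2] false OR false OR true = true
[3.2] NOT false = true
[3] false OR true = true
[4.1] NOT false = true
[4] true OR true OR true = true
[5] true OR false OR true = true
[6.2] NOT true = false
[6] true OR false = true
[7] true OR true OR true = true
[root] true AND true AND true AND true AND true AND true AND true = true
Overall: true → funded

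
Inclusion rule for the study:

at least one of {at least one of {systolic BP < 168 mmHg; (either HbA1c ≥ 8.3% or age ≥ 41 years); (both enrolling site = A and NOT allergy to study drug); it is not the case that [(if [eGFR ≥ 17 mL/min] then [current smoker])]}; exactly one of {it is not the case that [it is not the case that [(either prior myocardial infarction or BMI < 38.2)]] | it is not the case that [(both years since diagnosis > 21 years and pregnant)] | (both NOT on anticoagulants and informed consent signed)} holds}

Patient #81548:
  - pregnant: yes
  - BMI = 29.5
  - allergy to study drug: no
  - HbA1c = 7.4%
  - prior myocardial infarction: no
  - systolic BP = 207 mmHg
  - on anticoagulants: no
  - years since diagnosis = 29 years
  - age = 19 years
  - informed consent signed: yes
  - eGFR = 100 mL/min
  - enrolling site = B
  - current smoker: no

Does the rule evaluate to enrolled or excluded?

Atomic conditions:
  systolic BP < 168 mmHg: 207 < 168 is false
  HbA1c ≥ 8.3%: 7.4 ≥ 8.3 is false
  age ≥ 41 years: 19 ≥ 41 is false
  enrolling site = A: B == A is false
  NOT allergy to study drug: no → true
  eGFR ≥ 17 mL/min: 100 ≥ 17 is true
  current smoker: no → false
  prior myocardial infarction: no → false
  BMI < 38.2: 29.5 < 38.2 is true
  years since diagnosis > 21 years: 29 > 21 is true
  pregnant: yes → true
  NOT on anticoagulants: no → true
  informed consent signed: yes → true
Combine:
[1.2] false OR false = false
[1.3] false AND true = false
[1.4.1] true → false = false
[1.4] NOT false = true
[1] false OR false OR false OR true = true
[2.1.1.1] false OR true = true
[2.1.1] NOT true = false
[2.1] NOT false = true
[2.2.1] true AND true = true
[2.2] NOT true = false
[2.3] true AND true = true
[2] exactly-one(true, false, true) = false
[root] true OR false = true
Overall: true → enrolled

Enrolled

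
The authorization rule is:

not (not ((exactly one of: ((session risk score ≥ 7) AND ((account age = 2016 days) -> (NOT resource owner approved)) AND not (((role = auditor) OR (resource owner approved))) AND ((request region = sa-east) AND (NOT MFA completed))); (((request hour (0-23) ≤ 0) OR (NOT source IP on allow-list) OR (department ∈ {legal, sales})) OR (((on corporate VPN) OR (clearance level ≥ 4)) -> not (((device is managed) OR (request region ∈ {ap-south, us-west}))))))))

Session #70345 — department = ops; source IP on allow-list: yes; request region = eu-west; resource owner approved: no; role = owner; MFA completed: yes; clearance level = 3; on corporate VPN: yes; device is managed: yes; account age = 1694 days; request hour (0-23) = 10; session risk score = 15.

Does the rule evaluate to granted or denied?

Atomic conditions:
  session risk score ≥ 7: 15 ≥ 7 is true
  account age = 2016 days: 1694 == 2016 is false
  NOT resource owner approved: no → true
  role = auditor: owner == auditor is false
  resource owner approved: no → false
  request region = sa-east: eu-west == sa-east is false
  NOT MFA completed: yes → false
  request hour (0-23) ≤ 0: 10 ≤ 0 is false
  NOT source IP on allow-list: yes → false
  department ∈ {legal, sales}: ops is not in the set → false
  on corporate VPN: yes → true
  clearance level ≥ 4: 3 ≥ 4 is false
  device is managed: yes → true
  request region ∈ {ap-south, us-west}: eu-west is not in the set → false
Combine:
[1.1.1.2] false → true (antecedent false ⇒ implication holds) = true
[1.1.1.3.1] false OR false = false
[1.1.1.3] NOT false = true
[1.1.1.4] false AND false = false
[1.1.1] true AND true AND true AND false = false
[1.1.2.1] false OR false OR false = false
[1.1.2.2.1] true OR false = true
[1.1.2.2.2.1] true OR false = true
[1.1.2.2.2] NOT true = false
[1.1.2.2] true → false = false
[1.1.2] false OR false = false
[1.1] exactly-one(false, false) = false
[1] NOT false = true
[root] NOT true = false
Overall: false → denied

Denied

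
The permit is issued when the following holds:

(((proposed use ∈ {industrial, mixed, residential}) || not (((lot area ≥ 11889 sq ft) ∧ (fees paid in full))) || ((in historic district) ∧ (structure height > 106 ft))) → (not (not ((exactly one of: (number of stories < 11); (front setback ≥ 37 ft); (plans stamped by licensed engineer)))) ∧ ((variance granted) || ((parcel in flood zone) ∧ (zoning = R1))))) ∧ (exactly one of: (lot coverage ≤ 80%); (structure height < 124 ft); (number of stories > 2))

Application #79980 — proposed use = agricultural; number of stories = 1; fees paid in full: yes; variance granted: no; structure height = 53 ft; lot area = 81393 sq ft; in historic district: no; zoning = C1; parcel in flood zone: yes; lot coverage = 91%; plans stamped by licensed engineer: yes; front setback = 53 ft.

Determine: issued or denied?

Issued

Atomic conditions:
  proposed use ∈ {industrial, mixed, residential}: agricultural is not in the set → false
  lot area ≥ 11889 sq ft: 81393 ≥ 11889 is true
  fees paid in full: yes → true
  in historic district: no → false
  structure height > 106 ft: 53 > 106 is false
  number of stories < 11: 1 < 11 is true
  front setback ≥ 37 ft: 53 ≥ 37 is true
  plans stamped by licensed engineer: yes → true
  variance granted: no → false
  parcel in flood zone: yes → true
  zoning = R1: C1 == R1 is false
  lot coverage ≤ 80%: 91 ≤ 80 is false
  structure height < 124 ft: 53 < 124 is true
  number of stories > 2: 1 > 2 is false
Combine:
[1.1.2.1] true AND true = true
[1.1.2] NOT true = false
[1.1.3] false AND false = false
[1.1] false OR false OR false = false
[1.2.1.1.1] exactly-one(true, true, true) = false
[1.2.1.1] NOT false = true
[1.2.1] NOT true = false
[1.2.2.2] true AND false = false
[1.2.2] false OR false = false
[1.2] false AND false = false
[1] false → false (antecedent false ⇒ implication holds) = true
[2] exactly-one(false, true, false) = true
[root] true AND true = true
Overall: true → issued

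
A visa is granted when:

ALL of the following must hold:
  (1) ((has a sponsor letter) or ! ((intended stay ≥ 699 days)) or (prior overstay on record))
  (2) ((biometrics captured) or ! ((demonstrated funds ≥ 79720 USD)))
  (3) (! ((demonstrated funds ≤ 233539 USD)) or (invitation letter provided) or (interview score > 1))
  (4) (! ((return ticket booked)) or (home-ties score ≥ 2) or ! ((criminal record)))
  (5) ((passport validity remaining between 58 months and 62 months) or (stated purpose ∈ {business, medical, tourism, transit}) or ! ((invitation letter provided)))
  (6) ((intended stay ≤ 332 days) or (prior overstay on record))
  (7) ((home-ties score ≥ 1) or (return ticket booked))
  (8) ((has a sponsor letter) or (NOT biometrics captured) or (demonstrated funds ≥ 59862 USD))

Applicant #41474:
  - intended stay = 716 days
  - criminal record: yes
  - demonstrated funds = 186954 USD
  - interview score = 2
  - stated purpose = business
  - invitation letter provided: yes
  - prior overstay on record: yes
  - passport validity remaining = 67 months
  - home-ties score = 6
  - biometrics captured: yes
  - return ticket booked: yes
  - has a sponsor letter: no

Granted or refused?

Atomic conditions:
  has a sponsor letter: no → false
  intended stay ≥ 699 days: 716 ≥ 699 is true
  prior overstay on record: yes → true
  biometrics captured: yes → true
  demonstrated funds ≥ 79720 USD: 186954 ≥ 79720 is true
  demonstrated funds ≤ 233539 USD: 186954 ≤ 233539 is true
  invitation letter provided: yes → true
  interview score > 1: 2 > 1 is true
  return ticket booked: yes → true
  home-ties score ≥ 2: 6 ≥ 2 is true
  criminal record: yes → true
  passport validity remaining between 58 months and 62 months: 67 in [58, 62] is false
  stated purpose ∈ {business, medical, tourism, transit}: business is in the set → true
  intended stay ≤ 332 days: 716 ≤ 332 is false
  home-ties score ≥ 1: 6 ≥ 1 is true
  NOT biometrics captured: yes → false
  demonstrated funds ≥ 59862 USD: 186954 ≥ 59862 is true
Combine:
[1.2] NOT true = false
[1] false OR false OR true = true
[2.2] NOT true = false
[2] true OR false = true
[3.1] NOT true = false
[3] false OR true OR true = true
[4.1] NOT true = false
[4.3] NOT true = false
[4] false OR true OR false = true
[5.3] NOT true = false
[5] false OR true OR false = true
[6] false OR true = true
[7] true OR true = true
[8] false OR false OR true = true
[root] true AND true AND true AND true AND true AND true AND true AND true = true
Overall: true → granted

Granted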